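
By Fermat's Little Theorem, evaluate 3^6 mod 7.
By Fermat's Little Theorem, 3^{6} ≡ 1 (mod 7) since 7 is prime and gcd(3, 7) = 1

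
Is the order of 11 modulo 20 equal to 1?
No, the actual order is 2, not 1.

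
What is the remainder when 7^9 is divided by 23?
9 = 8 + 1 (binary 1001). Repeated squaring mod 23: 7^1 ≡ 7; 7^2 ≡ 7² = 49 ≡ 3; 7^4 ≡ 3² = 9 ≡ 9; 7^8 ≡ 9² = 81 ≡ 12. Multiply: 7^9 = 7^8 × 7^1 ≡ 12 × 7 (mod 23): 12 × 7 = 84 ≡ 15. So 7^9 ≡ 15 (mod 23).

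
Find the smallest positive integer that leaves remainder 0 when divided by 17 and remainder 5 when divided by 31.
M = 17 × 31 = 527. M₁ = 31, y₁ ≡ 11 (mod 17). M₂ = 17, y₂ ≡ 11 (mod 31). z = 0×31×11 + 5×17×11 ≡ 408 (mod 527). The smallest positive such number is 408.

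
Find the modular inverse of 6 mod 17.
6^(-1) ≡ 3 (mod 17). Verification: 6 × 3 = 18 ≡ 1 (mod 17)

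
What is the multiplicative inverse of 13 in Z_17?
4

Using Extended Euclidean Algorithm:
gcd(13, 17) = 1
Bezout coefficients: 13 × 4 + 17 × -3 = 1
So 13 × 4 ≡ 1 (mod 17)
The inverse is 4 mod 17 = 4
Verification: 13 × 4 = 52 = 3 × 17 + 1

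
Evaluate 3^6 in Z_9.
6 = 4 + 2 (binary 110). Repeated squaring mod 9: 3^1 ≡ 3; 3^2 ≡ 3² = 9 ≡ 0; 3^4 ≡ 0² = 0 ≡ 0. Multiply: 3^6 = 3^4 × 3^2 ≡ 0 × 0 (mod 9): 0 × 0 = 0 ≡ 0. So 3^6 ≡ 0 (mod 9).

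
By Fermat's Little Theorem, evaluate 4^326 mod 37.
By Fermat: 4^{36} ≡ 1 (mod 37). 326 ≡ 2 (mod 36). So 4^{326} ≡ 4^{2} ≡ 16 (mod 37)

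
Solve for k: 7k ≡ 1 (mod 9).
4

Since gcd(7, 9) = 1 divides 1, a solution exists.
Multiply both sides by the inverse of 7 mod 9:
  7^(-1) mod 9 = 4
  x ≡ 4 × 1 ≡ 4 ≡ 4 (mod 9)
Verification: 7 × 4 = 28 = 3 × 9 + 1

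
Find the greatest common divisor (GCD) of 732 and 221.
1

Using the Euclidean algorithm:
732 = 3 × 221 + 69
221 = 3 × 69 + 14
69 = 4 × 14 + 13
14 = 1 × 13 + 1
13 = 13 × 1 + 0

GCD(732, 221) = 1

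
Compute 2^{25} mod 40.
32

Using successive squaring:
Binary expansion of 25: 11001
Powers of 2 mod 40 (each is the square of the previous):
  2^1 ≡ 2 (mod 40)
  2^2 ≡ 2² = 4 ≡ 4 (mod 40)
  2^4 ≡ 4² = 16 ≡ 16 (mod 40)
  2^8 ≡ 16² = 256 ≡ 16 (mod 40)
  2^16 ≡ 16² = 256 ≡ 16 (mod 40)
25 = 16 + 8 + 1, so 2^25 = 2^16 × 2^8 × 2^1 ≡ 16 × 16 × 2 (mod 40)
Multiplying step by step:
  16 × 16 = 256 ≡ 16 (mod 40)
  16 × 2 = 32 ≡ 32 (mod 40)
Result: 2^25 ≡ 32 (mod 40)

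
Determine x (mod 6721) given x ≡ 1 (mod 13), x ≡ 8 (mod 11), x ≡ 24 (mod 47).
118

Using the Chinese Remainder Theorem:
M = product of moduli = 6721
For equation 1: M_1 = 517, 517 ≡ 10 (mod 13), inverse of 517 mod 13 is 4 (check: 10 × 4 = 40 ≡ 1 (mod 13))
For equation 2: M_2 = 611, 611 ≡ 6 (mod 11), inverse of 611 mod 11 is 2 (check: 6 × 2 = 12 ≡ 1 (mod 11))
For equation 3: M_3 = 143, 143 ≡ 2 (mod 47), inverse of 143 mod 47 is 24 (check: 2 × 24 = 48 ≡ 1 (mod 47))
Combine: x ≡ Σ r_i×M_i×(M_i⁻¹ mod m_i) = 1×517×4 + 8×611×2 + 24×143×24 = 2068 + 9776 + 82368 = 94212
94212 mod 6721 = 118
x ≡ 118 (mod 6721)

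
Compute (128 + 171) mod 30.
29

(128 + 171) = 299
299 mod 30 = 29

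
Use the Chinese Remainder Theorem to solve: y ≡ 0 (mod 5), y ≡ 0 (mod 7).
0

Using the Chinese Remainder Theorem:
M = product of moduli = 35
For equation 1: M_1 = 7, 7 ≡ 2 (mod 5), inverse of 7 mod 5 is 3 (check: 2 × 3 = 6 ≡ 1 (mod 5))
For equation 2: M_2 = 5, 5 ≡ 5 (mod 7), inverse of 5 mod 7 is 3 (check: 5 × 3 = 15 ≡ 1 (mod 7))
Combine: y ≡ Σ r_i×M_i×(M_i⁻¹ mod m_i) = 0×7×3 + 0×5×3 = 0 + 0 = 0
0 mod 35 = 0
y ≡ 0 (mod 35)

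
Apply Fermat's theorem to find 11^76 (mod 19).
By Fermat: 11^{18} ≡ 1 (mod 19). 76 = 4×18 + 4. So 11^{76} ≡ 11^{4} ≡ 11 (mod 19)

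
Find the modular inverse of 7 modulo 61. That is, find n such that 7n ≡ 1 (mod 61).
35

Using Extended Euclidean Algorithm:
gcd(7, 61) = 1
Bezout coefficients: 7 × -26 + 61 × 3 = 1
So 7 × -26 ≡ 1 (mod 61)
The inverse is -26 mod 61 = 35
Verification: 7 × 35 = 245 = 4 × 61 + 1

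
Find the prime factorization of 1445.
5 × 17^2

Divide by primes starting from smallest:
1445 ÷ 5 = 289
289 ÷ 17 = 17
17 ÷ 17 = 1

1445 = 5 × 17^2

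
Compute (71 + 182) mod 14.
1

(71 + 182) = 253
253 mod 14 = 1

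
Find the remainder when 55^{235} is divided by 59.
By Fermat: 55^{58} ≡ 1 (mod 59). 235 = 4×58 + 3. So 55^{235} ≡ 55^{3} ≡ 54 (mod 59)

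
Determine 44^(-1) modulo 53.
44^(-1) ≡ 47 (mod 53). Verification: 44 × 47 = 2068 ≡ 1 (mod 53)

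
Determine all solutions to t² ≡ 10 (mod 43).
The square roots of 10 mod 43 are 15 and 28. Verify: 15² = 225 ≡ 10 (mod 43)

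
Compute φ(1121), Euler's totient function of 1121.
1044

Prime factorization: 1121 = 19 × 59
Using the formula φ(n) = n × Π(1 - 1/p) for each prime factor p:
φ(1121) = 1121 × (1 - 1/19) × (1 - 1/59)
φ(1121) = 1044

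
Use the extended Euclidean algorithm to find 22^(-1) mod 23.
Extended GCD: 22(-1) + 23(1) = 1. So 22^(-1) ≡ 22 ≡ 22 (mod 23). Verify: 22 × 22 = 484 ≡ 1 (mod 23)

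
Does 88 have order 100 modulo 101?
p - 1 = 100 has prime divisors 2, 5. Check 88^(100/q) mod 101 for each: 88^(100/2) = 88^50 ≡ 1, 88^(100/5) = 88^20 ≡ 95 (mod 101). Since 88^50 ≡ 1 (mod 101), the order of 88 divides 50 (in fact the order is 25) ≠ 100, so it is not a primitive root.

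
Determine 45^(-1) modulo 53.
45^(-1) ≡ 33 (mod 53). Verification: 45 × 33 = 1485 ≡ 1 (mod 53)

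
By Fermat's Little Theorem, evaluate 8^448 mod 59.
By Fermat: 8^{58} ≡ 1 (mod 59). 448 = 7×58 + 42. So 8^{448} ≡ 8^{42} ≡ 21 (mod 59)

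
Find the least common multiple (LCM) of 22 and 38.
418

First find GCD(22, 38) using the Euclidean algorithm:
22 = 0 × 38 + 22
38 = 1 × 22 + 16
22 = 1 × 16 + 6
16 = 2 × 6 + 4
6 = 1 × 4 + 2
4 = 2 × 2 + 0
GCD(22, 38) = 2

LCM formula: LCM(a, b) = (a × b) / GCD(a, b)
LCM(22, 38) = (22 × 38) / 2
LCM(22, 38) = 836 / 2
LCM(22, 38) = 418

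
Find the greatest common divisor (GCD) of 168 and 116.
4

Using the Euclidean algorithm:
168 = 1 × 116 + 52
116 = 2 × 52 + 12
52 = 4 × 12 + 4
12 = 3 × 4 + 0

GCD(168, 116) = 4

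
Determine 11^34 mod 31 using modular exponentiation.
Using Fermat: 11^{30} ≡ 1 (mod 31). 34 ≡ 4 (mod 30). So 11^{34} ≡ 11^{4} ≡ 9 (mod 31)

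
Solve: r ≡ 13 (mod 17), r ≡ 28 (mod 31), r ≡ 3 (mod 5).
M = 17 × 31 × 5 = 2635. M₁ = 155, y₁ ≡ 9 (mod 17). M₂ = 85, y₂ ≡ 27 (mod 31). M₃ = 527, y₃ ≡ 3 (mod 5). r = 13×155×9 + 28×85×27 + 3×527×3 ≡ 183 (mod 2635)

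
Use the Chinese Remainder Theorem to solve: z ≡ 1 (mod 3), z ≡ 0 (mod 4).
M = 3 × 4 = 12. M₁ = 4, y₁ ≡ 1 (mod 3). M₂ = 3, y₂ ≡ 3 (mod 4). z = 1×4×1 + 0×3×3 ≡ 4 (mod 12)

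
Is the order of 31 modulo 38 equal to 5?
No, the actual order is 6, not 5.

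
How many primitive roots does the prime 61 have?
Number of primitive roots mod 61 = φ(60) = 16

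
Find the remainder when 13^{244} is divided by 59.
By Fermat: 13^{58} ≡ 1 (mod 59). 244 = 4×58 + 12. So 13^{244} ≡ 13^{12} ≡ 7 (mod 59)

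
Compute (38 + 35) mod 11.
7

(38 + 35) = 73
73 mod 11 = 7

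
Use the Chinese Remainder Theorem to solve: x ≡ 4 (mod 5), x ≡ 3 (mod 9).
M = 5 × 9 = 45. M₁ = 9, y₁ ≡ 4 (mod 5). M₂ = 5, y₂ ≡ 2 (mod 9). x = 4×9×4 + 3×5×2 ≡ 39 (mod 45)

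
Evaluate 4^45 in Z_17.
Using Fermat: 4^{16} ≡ 1 (mod 17). 45 ≡ 13 (mod 16). So 4^{45} ≡ 4^{13} ≡ 4 (mod 17)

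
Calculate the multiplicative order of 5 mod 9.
Powers of 5 mod 9: 5^1≡5, 5^2≡7, 5^3≡8, 5^4≡4, 5^5≡2, 5^6≡1. Order = 6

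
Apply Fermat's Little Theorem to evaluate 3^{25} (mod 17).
14

By Fermat's Little Theorem, a^(p-1) ≡ 1 (mod p) for prime p and gcd(a, p) = 1
Here p = 17, so 3^16 ≡ 1 (mod 17)
We can reduce the exponent: 25 mod 16 = 9
So 3^25 ≡ 3^9 (mod 17)
Computing: 3^9 mod 17 = 14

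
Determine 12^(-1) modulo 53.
12^(-1) ≡ 31 (mod 53). Verification: 12 × 31 = 372 ≡ 1 (mod 53)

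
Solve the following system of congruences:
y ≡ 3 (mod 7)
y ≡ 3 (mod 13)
3

Using the Chinese Remainder Theorem:
M = product of moduli = 91
For equation 1: M_1 = 13, 13 ≡ 6 (mod 7), inverse of 13 mod 7 is 6 (check: 6 × 6 = 36 ≡ 1 (mod 7))
For equation 2: M_2 = 7, 7 ≡ 7 (mod 13), inverse of 7 mod 13 is 2 (check: 7 × 2 = 14 ≡ 1 (mod 13))
Combine: y ≡ Σ r_i×M_i×(M_i⁻¹ mod m_i) = 3×13×6 + 3×7×2 = 234 + 42 = 276
276 mod 91 = 3
y ≡ 3 (mod 91)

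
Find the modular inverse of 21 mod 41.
21^(-1) ≡ 2 (mod 41). Verification: 21 × 2 = 42 ≡ 1 (mod 41)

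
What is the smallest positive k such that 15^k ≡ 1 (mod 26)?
Powers of 15 mod 26: 15^1≡15, 15^2≡17, 15^3≡21, 15^4≡3, 15^5≡19, 15^6≡25, 15^7≡11, 15^8≡9, 15^9≡5, 15^10≡23, 15^11≡7, 15^12≡1. Order = 12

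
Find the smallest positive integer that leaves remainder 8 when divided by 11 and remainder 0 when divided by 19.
M = 11 × 19 = 209. M₁ = 19, y₁ ≡ 7 (mod 11). M₂ = 11, y₂ ≡ 7 (mod 19). t = 8×19×7 + 0×11×7 ≡ 19 (mod 209). The smallest positive such number is 19.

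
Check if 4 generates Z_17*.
p - 1 = 16 has prime divisors 2. Check 4^(16/q) mod 17 for each: 4^(16/2) = 4^8 ≡ 1 (mod 17). Since 4^8 ≡ 1 (mod 17), the order of 4 divides 8 (in fact the order is 4) ≠ 16, so it is not a primitive root.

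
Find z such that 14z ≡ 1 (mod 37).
14^(-1) ≡ 8 (mod 37). Verification: 14 × 8 = 112 ≡ 1 (mod 37)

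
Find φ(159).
104

Prime factorization: 159 = 3 × 53
Using the formula φ(n) = n × Π(1 - 1/p) for each prime factor p:
φ(159) = 159 × (1 - 1/3) × (1 - 1/53)
φ(159) = 104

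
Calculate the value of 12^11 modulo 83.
Using repeated squaring. 11 = 8 + 2 + 1 (binary 1011). Repeated squaring mod 83: 12^1 ≡ 12; 12^2 ≡ 12² = 144 ≡ 61; 12^4 ≡ 61² = 3721 ≡ 69; 12^8 ≡ 69² = 4761 ≡ 30. Multiply: 12^11 = 12^8 × 12^2 × 12^1 ≡ 30 × 61 × 12 (mod 83): 30 × 61 = 1830 ≡ 4; 4 × 12 = 48 ≡ 48. So 12^11 ≡ 48 (mod 83).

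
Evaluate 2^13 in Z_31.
Using repeated squaring. 13 = 8 + 4 + 1 (binary 1101). Repeated squaring mod 31: 2^1 ≡ 2; 2^2 ≡ 2² = 4 ≡ 4; 2^4 ≡ 4² = 16 ≡ 16; 2^8 ≡ 16² = 256 ≡ 8. Multiply: 2^13 = 2^8 × 2^4 × 2^1 ≡ 8 × 16 × 2 (mod 31): 8 × 16 = 128 ≡ 4; 4 × 2 = 8 ≡ 8. So 2^13 ≡ 8 (mod 31).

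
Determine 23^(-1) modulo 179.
23^(-1) ≡ 109 (mod 179). Verification: 23 × 109 = 2507 ≡ 1 (mod 179)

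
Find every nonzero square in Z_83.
QRs mod 83: {1, 3, 4, 7, 9, 10, 11, 12, 16, 17, 21, 23, 25, 26, 27, 28, 29, 30, 31, 33, 36, 37, 38, 40, 41, 44, 48, 49, 51, 59, 61, 63, 64, 65, 68, 69, 70, 75, 77, 78, 81}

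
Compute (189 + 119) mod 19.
4

(189 + 119) = 308
308 mod 19 = 4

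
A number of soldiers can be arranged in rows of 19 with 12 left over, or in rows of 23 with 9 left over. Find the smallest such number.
M = 19 × 23 = 437. M₁ = 23, y₁ ≡ 5 (mod 19). M₂ = 19, y₂ ≡ 17 (mod 23). r = 12×23×5 + 9×19×17 ≡ 354 (mod 437). The smallest positive such number is 354.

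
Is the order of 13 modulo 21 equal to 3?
No, the actual order is 2, not 3.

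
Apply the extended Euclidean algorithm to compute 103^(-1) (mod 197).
Extended GCD: 103(44) + 197(-23) = 1. So 103^(-1) ≡ 44 ≡ 44 (mod 197). Verify: 103 × 44 = 4532 ≡ 1 (mod 197)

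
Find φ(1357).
1276

Prime factorization: 1357 = 23 × 59
Using the formula φ(n) = n × Π(1 - 1/p) for each prime factor p:
φ(1357) = 1357 × (1 - 1/23) × (1 - 1/59)
φ(1357) = 1276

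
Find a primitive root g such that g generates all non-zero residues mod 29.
p - 1 = 28 has prime divisors 2, 7. h is a primitive root mod 29 iff h^(28/q) ≢ 1 (mod 29) for each such q.
h = 2: 2^14 ≡ 28, 2^4 ≡ 16 (mod 29); none is 1, so 2 has order 28 and is a primitive root.
The smallest primitive root mod 29 is g = 2.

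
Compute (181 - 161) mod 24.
20

(181 - 161) = 20
20 mod 24 = 20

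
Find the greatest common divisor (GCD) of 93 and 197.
1

Using the Euclidean algorithm:
93 = 0 × 197 + 93
197 = 2 × 93 + 11
93 = 8 × 11 + 5
11 = 2 × 5 + 1
5 = 5 × 1 + 0

GCD(93, 197) = 1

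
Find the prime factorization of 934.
2 × 467

Divide by primes starting from smallest:
934 ÷ 2 = 467
467 ÷ 467 = 1

934 = 2 × 467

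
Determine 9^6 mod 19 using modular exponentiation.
6 = 4 + 2 (binary 110). Repeated squaring mod 19: 9^1 ≡ 9; 9^2 ≡ 9² = 81 ≡ 5; 9^4 ≡ 5² = 25 ≡ 6. Multiply: 9^6 = 9^4 × 9^2 ≡ 6 × 5 (mod 19): 6 × 5 = 30 ≡ 11. So 9^6 ≡ 11 (mod 19).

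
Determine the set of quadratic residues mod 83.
QRs mod 83: {1, 3, 4, 7, 9, 10, 11, 12, 16, 17, 21, 23, 25, 26, 27, 28, 29, 30, 31, 33, 36, 37, 38, 40, 41, 44, 48, 49, 51, 59, 61, 63, 64, 65, 68, 69, 70, 75, 77, 78, 81}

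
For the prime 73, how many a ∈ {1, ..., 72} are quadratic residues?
For prime 73, there are (p-1)/2 = (73-1)/2 = 36 quadratic residues (excluding 0).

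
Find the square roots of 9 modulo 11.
The square roots of 9 mod 11 are 3 and 8. Verify: 3² = 9 ≡ 9 (mod 11)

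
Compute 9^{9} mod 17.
9

Using successive squaring:
Binary expansion of 9: 1001
Powers of 9 mod 17 (each is the square of the previous):
  9^1 ≡ 9 (mod 17)
  9^2 ≡ 9² = 81 ≡ 13 (mod 17)
  9^4 ≡ 13² = 169 ≡ 16 (mod 17)
  9^8 ≡ 16² = 256 ≡ 1 (mod 17)
9 = 8 + 1, so 9^9 = 9^8 × 9^1 ≡ 1 × 9 (mod 17)
Multiplying step by step:
  1 × 9 = 9 ≡ 9 (mod 17)
Result: 9^9 ≡ 9 (mod 17)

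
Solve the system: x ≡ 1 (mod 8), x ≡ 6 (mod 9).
M = 8 × 9 = 72. M₁ = 9, y₁ ≡ 1 (mod 8). M₂ = 8, y₂ ≡ 8 (mod 9). x = 1×9×1 + 6×8×8 ≡ 33 (mod 72)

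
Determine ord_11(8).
Powers of 8 mod 11: 8^1≡8, 8^2≡9, 8^3≡6, 8^4≡4, 8^5≡10, 8^6≡3, 8^7≡2, 8^8≡5, 8^9≡7, 8^10≡1. Order = 10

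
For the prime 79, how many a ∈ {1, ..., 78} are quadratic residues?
For prime 79, there are (p-1)/2 = (79-1)/2 = 39 quadratic residues (excluding 0).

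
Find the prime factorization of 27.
3^3

Divide by primes starting from smallest:
27 ÷ 3 = 9
9 ÷ 3 = 3
3 ÷ 3 = 1

27 = 3^3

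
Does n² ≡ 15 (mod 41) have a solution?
By Euler's criterion: 15^{20} ≡ 40 (mod 41). Since this equals -1 (≡ 40), 15 is not a QR.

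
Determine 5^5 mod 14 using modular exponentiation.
5 = 4 + 1 (binary 101). Repeated squaring mod 14: 5^1 ≡ 5; 5^2 ≡ 5² = 25 ≡ 11; 5^4 ≡ 11² = 121 ≡ 9. Multiply: 5^5 = 5^4 × 5^1 ≡ 9 × 5 (mod 14): 9 × 5 = 45 ≡ 3. So 5^5 ≡ 3 (mod 14).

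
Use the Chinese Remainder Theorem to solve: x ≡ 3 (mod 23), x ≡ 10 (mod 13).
49

Using the Chinese Remainder Theorem:
M = product of moduli = 299
For equation 1: M_1 = 13, 13 ≡ 13 (mod 23), inverse of 13 mod 23 is 16 (check: 13 × 16 = 208 ≡ 1 (mod 23))
For equation 2: M_2 = 23, 23 ≡ 10 (mod 13), inverse of 23 mod 13 is 4 (check: 10 × 4 = 40 ≡ 1 (mod 13))
Combine: x ≡ Σ r_i×M_i×(M_i⁻¹ mod m_i) = 3×13×16 + 10×23×4 = 624 + 920 = 1544
1544 mod 299 = 49
x ≡ 49 (mod 299)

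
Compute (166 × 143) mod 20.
18

(166 × 143) = 23738
23738 mod 20 = 18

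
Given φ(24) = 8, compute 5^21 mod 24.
By Euler: 5^{8} ≡ 1 (mod 24) since gcd(5, 24) = 1. 21 = 2×8 + 5. So 5^{21} ≡ 5^{5} ≡ 5 (mod 24)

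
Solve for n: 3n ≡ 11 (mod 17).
15

Since gcd(3, 17) = 1 divides 11, a solution exists.
Multiply both sides by the inverse of 3 mod 17:
  3^(-1) mod 17 = 6
  x ≡ 6 × 11 ≡ 66 ≡ 15 (mod 17)
Verification: 3 × 15 = 45 = 2 × 17 + 11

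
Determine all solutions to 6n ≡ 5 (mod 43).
8

Since gcd(6, 43) = 1 divides 5, a solution exists.
Multiply both sides by the inverse of 6 mod 43:
  6^(-1) mod 43 = 36
  x ≡ 36 × 5 ≡ 180 ≡ 8 (mod 43)
Verification: 6 × 8 = 48 = 1 × 43 + 5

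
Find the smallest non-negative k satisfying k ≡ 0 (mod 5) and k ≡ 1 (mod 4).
M = 5 × 4 = 20. M₁ = 4, y₁ ≡ 4 (mod 5). M₂ = 5, y₂ ≡ 1 (mod 4). k = 0×4×4 + 1×5×1 ≡ 5 (mod 20)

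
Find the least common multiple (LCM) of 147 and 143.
21021

First find GCD(147, 143) using the Euclidean algorithm:
147 = 1 × 143 + 4
143 = 35 × 4 + 3
4 = 1 × 3 + 1
3 = 3 × 1 + 0
GCD(147, 143) = 1

LCM formula: LCM(a, b) = (a × b) / GCD(a, b)
LCM(147, 143) = (147 × 143) / 1
LCM(147, 143) = 21021 / 1
LCM(147, 143) = 21021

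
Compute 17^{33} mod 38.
7

Using successive squaring:
Binary expansion of 33: 100001
Powers of 17 mod 38 (each is the square of the previous):
  17^1 ≡ 17 (mod 38)
  17^2 ≡ 17² = 289 ≡ 23 (mod 38)
  17^4 ≡ 23² = 529 ≡ 35 (mod 38)
  17^8 ≡ 35² = 1225 ≡ 9 (mod 38)
  17^16 ≡ 9² = 81 ≡ 5 (mod 38)
  17^32 ≡ 5² = 25 ≡ 25 (mod 38)
33 = 32 + 1, so 17^33 = 17^32 × 17^1 ≡ 25 × 17 (mod 38)
Multiplying step by step:
  25 × 17 = 425 ≡ 7 (mod 38)
Result: 17^33 ≡ 7 (mod 38)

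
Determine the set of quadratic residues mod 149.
QRs mod 149: {1, 4, 5, 6, 7, 9, 16, 17, 19, 20, 22, 24, 25, 26, 28, 29, 30, 31, 33, 35, 36, 37, 39, 42, 45, 46, 47, 49, 53, 54, 61, 63, 64, 67, 68, 69, 73, 76, 80, 81, 82, 85, 86, 88, 95, 96, 100, 102, 103, 104, 107, 110, 112, 113, 114, 116, 118, 119, 120, 121, 123, 124, 125, 127, 129, 130, 132, 133, 140, 142, 143, 144, 145, 148}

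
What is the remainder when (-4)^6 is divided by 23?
(-4) ≡ 19 (mod 23). 6 = 4 + 2 (binary 110). Repeated squaring mod 23: 19^1 ≡ 19; 19^2 ≡ 19² = 361 ≡ 16; 19^4 ≡ 16² = 256 ≡ 3. Multiply: (-4)^6 ≡ 19^4 × 19^2 ≡ 3 × 16 (mod 23): 3 × 16 = 48 ≡ 2. So (-4)^6 ≡ 2 (mod 23).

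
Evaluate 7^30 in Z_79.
Using repeated squaring. 30 = 16 + 8 + 4 + 2 (binary 11110). Repeated squaring mod 79: 7^1 ≡ 7; 7^2 ≡ 7² = 49 ≡ 49; 7^4 ≡ 49² = 2401 ≡ 31; 7^8 ≡ 31² = 961 ≡ 13; 7^16 ≡ 13² = 169 ≡ 11. Multiply: 7^30 = 7^16 × 7^8 × 7^4 × 7^2 ≡ 11 × 13 × 31 × 49 (mod 79): 11 × 13 = 143 ≡ 64; 64 × 31 = 1984 ≡ 9; 9 × 49 = 441 ≡ 46. So 7^30 ≡ 46 (mod 79).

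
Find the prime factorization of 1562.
2 × 11 × 71

Divide by primes starting from smallest:
1562 ÷ 2 = 781
781 ÷ 11 = 71
71 ÷ 71 = 1

1562 = 2 × 11 × 71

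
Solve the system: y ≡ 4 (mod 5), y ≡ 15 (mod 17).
M = 5 × 17 = 85. M₁ = 17, y₁ ≡ 3 (mod 5). M₂ = 5, y₂ ≡ 7 (mod 17). y = 4×17×3 + 15×5×7 ≡ 49 (mod 85)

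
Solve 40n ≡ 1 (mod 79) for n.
2

Using Extended Euclidean Algorithm:
gcd(40, 79) = 1
Bezout coefficients: 40 × 2 + 79 × -1 = 1
So 40 × 2 ≡ 1 (mod 79)
The inverse is 2 mod 79 = 2
Verification: 40 × 2 = 80 = 1 × 79 + 1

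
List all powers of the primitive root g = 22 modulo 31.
g^1, g^2, ..., g^{30} mod 31: {22, 19, 15, 20, 6, 8, 21, 28, 27, 5, 17, 2, 13, 7, 30, 9, 12, 16, 11, 25, 23, 10, 3, 4, 26, 14, 29, 18, 24, 1}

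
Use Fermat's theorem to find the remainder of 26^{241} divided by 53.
41

By Fermat's Little Theorem, a^(p-1) ≡ 1 (mod p) for prime p and gcd(a, p) = 1
Here p = 53, so 26^52 ≡ 1 (mod 53)
We can reduce the exponent: 241 mod 52 = 33
So 26^241 ≡ 26^33 (mod 53)
Computing: 26^33 mod 53 = 41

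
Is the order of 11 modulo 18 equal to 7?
No, the actual order is 6, not 7.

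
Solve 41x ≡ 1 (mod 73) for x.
57

Using Extended Euclidean Algorithm:
gcd(41, 73) = 1
Bezout coefficients: 41 × -16 + 73 × 9 = 1
So 41 × -16 ≡ 1 (mod 73)
The inverse is -16 mod 73 = 57
Verification: 41 × 57 = 2337 = 32 × 73 + 1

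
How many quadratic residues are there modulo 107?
For prime 107, there are (p-1)/2 = (107-1)/2 = 53 quadratic residues (excluding 0).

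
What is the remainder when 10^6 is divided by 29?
6 = 4 + 2 (binary 110). Repeated squaring mod 29: 10^1 ≡ 10; 10^2 ≡ 10² = 100 ≡ 13; 10^4 ≡ 13² = 169 ≡ 24. Multiply: 10^6 = 10^4 × 10^2 ≡ 24 × 13 (mod 29): 24 × 13 = 312 ≡ 22. So 10^6 ≡ 22 (mod 29).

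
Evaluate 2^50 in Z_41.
Using Fermat: 2^{40} ≡ 1 (mod 41). 50 ≡ 10 (mod 40). So 2^{50} ≡ 2^{10} ≡ 40 (mod 41)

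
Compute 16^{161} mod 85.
16

Using successive squaring:
Binary expansion of 161: 10100001
Powers of 16 mod 85 (each is the square of the previous):
  16^1 ≡ 16 (mod 85)
  16^2 ≡ 16² = 256 ≡ 1 (mod 85)
  16^4 ≡ 1² = 1 ≡ 1 (mod 85)
  16^8 ≡ 1² = 1 ≡ 1 (mod 85)
  16^16 ≡ 1² = 1 ≡ 1 (mod 85)
  16^32 ≡ 1² = 1 ≡ 1 (mod 85)
  16^64 ≡ 1² = 1 ≡ 1 (mod 85)
  16^128 ≡ 1² = 1 ≡ 1 (mod 85)
161 = 128 + 32 + 1, so 16^161 = 16^128 × 16^32 × 16^1 ≡ 1 × 1 × 16 (mod 85)
Multiplying step by step:
  1 × 1 = 1 ≡ 1 (mod 85)
  1 × 16 = 16 ≡ 16 (mod 85)
Result: 16^161 ≡ 16 (mod 85)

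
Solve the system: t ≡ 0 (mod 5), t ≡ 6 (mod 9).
M = 5 × 9 = 45. M₁ = 9, y₁ ≡ 4 (mod 5). M₂ = 5, y₂ ≡ 2 (mod 9). t = 0×9×4 + 6×5×2 ≡ 15 (mod 45)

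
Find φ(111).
72

Prime factorization: 111 = 3 × 37
Using the formula φ(n) = n × Π(1 - 1/p) for each prime factor p:
φ(111) = 111 × (1 - 1/3) × (1 - 1/37)
φ(111) = 72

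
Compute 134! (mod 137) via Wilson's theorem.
(136)! = (134)! × (135) × (136) ≡ -1 (mod 137). So (134)! ≡ -1 × [(136)(135)]^(-1) ≡ 68 (mod 137)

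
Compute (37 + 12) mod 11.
5

(37 + 12) = 49
49 mod 11 = 5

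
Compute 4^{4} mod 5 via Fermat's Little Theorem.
1

By Fermat's Little Theorem, a^(p-1) ≡ 1 (mod p) for prime p and gcd(a, p) = 1
Here p = 5, so 4^4 ≡ 1 (mod 5)
We can reduce the exponent: 4 mod 4 = 0
So 4^4 ≡ 4^0 (mod 5)
Computing: 4^0 mod 5 = 1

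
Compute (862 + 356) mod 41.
29

(862 + 356) = 1218
1218 mod 41 = 29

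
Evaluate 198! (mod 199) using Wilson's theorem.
By Wilson's theorem, (198)! ≡ -1 ≡ 198 (mod 199)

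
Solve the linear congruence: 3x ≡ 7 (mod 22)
17

Since gcd(3, 22) = 1 divides 7, a solution exists.
Multiply both sides by the inverse of 3 mod 22:
  3^(-1) mod 22 = 15
  x ≡ 15 × 7 ≡ 105 ≡ 17 (mod 22)
Verification: 3 × 17 = 51 = 2 × 22 + 7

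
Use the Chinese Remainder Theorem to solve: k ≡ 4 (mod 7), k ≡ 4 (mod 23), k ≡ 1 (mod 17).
970

Using the Chinese Remainder Theorem:
M = product of moduli = 2737
For equation 1: M_1 = 391, 391 ≡ 6 (mod 7), inverse of 391 mod 7 is 6 (check: 6 × 6 = 36 ≡ 1 (mod 7))
For equation 2: M_2 = 119, 119 ≡ 4 (mod 23), inverse of 119 mod 23 is 6 (check: 4 × 6 = 24 ≡ 1 (mod 23))
For equation 3: M_3 = 161, 161 ≡ 8 (mod 17), inverse of 161 mod 17 is 15 (check: 8 × 15 = 120 ≡ 1 (mod 17))
Combine: k ≡ Σ r_i×M_i×(M_i⁻¹ mod m_i) = 4×391×6 + 4×119×6 + 1×161×15 = 9384 + 2856 + 2415 = 14655
14655 mod 2737 = 970
k ≡ 970 (mod 2737)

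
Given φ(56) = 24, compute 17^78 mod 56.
By Euler: 17^{24} ≡ 1 (mod 56) since gcd(17, 56) = 1. 78 = 3×24 + 6. So 17^{78} ≡ 17^{6} ≡ 1 (mod 56)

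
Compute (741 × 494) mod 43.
38

(741 × 494) = 366054
366054 mod 43 = 38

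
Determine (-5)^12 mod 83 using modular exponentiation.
Using repeated squaring. (-5) ≡ 78 (mod 83). 12 = 8 + 4 (binary 1100). Repeated squaring mod 83: 78^1 ≡ 78; 78^2 ≡ 78² = 6084 ≡ 25; 78^4 ≡ 25² = 625 ≡ 44; 78^8 ≡ 44² = 1936 ≡ 27. Multiply: (-5)^12 ≡ 78^8 × 78^4 ≡ 27 × 44 (mod 83): 27 × 44 = 1188 ≡ 26. So (-5)^12 ≡ 26 (mod 83).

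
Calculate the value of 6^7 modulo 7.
7 = 4 + 2 + 1 (binary 111). Repeated squaring mod 7: 6^1 ≡ 6; 6^2 ≡ 6² = 36 ≡ 1; 6^4 ≡ 1² = 1 ≡ 1. Multiply: 6^7 = 6^4 × 6^2 × 6^1 ≡ 1 × 1 × 6 (mod 7): 1 × 1 = 1 ≡ 1; 1 × 6 = 6 ≡ 6. So 6^7 ≡ 6 (mod 7).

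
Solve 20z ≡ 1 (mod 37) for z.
20^(-1) ≡ 13 (mod 37). Verification: 20 × 13 = 260 ≡ 1 (mod 37)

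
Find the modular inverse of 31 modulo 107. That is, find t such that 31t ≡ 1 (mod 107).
38

Using Extended Euclidean Algorithm:
gcd(31, 107) = 1
Bezout coefficients: 31 × 38 + 107 × -11 = 1
So 31 × 38 ≡ 1 (mod 107)
The inverse is 38 mod 107 = 38
Verification: 31 × 38 = 1178 = 11 × 107 + 1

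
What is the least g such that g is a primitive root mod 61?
p - 1 = 60 has prime divisors 2, 3, 5. h is a primitive root mod 61 iff h^(60/q) ≢ 1 (mod 61) for each such q.
h = 2: 2^30 ≡ 60, 2^20 ≡ 47, 2^12 ≡ 9 (mod 61); none is 1, so 2 has order 60 and is a primitive root.
The smallest primitive root mod 61 is g = 2.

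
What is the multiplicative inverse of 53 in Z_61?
53^(-1) ≡ 38 (mod 61). Verification: 53 × 38 = 2014 ≡ 1 (mod 61)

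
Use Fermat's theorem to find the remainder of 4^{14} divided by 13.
3

By Fermat's Little Theorem, a^(p-1) ≡ 1 (mod p) for prime p and gcd(a, p) = 1
Here p = 13, so 4^12 ≡ 1 (mod 13)
We can reduce the exponent: 14 mod 12 = 2
So 4^14 ≡ 4^2 (mod 13)
Computing: 4^2 mod 13 = 3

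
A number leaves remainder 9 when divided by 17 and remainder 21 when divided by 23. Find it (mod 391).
M = 17 × 23 = 391. M₁ = 23, y₁ ≡ 3 (mod 17). M₂ = 17, y₂ ≡ 19 (mod 23). n = 9×23×3 + 21×17×19 ≡ 366 (mod 391)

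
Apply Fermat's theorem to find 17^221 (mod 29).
By Fermat: 17^{28} ≡ 1 (mod 29). 221 ≡ 25 (mod 28). So 17^{221} ≡ 17^{25} ≡ 17 (mod 29)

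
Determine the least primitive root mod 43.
p - 1 = 42 has prime divisors 2, 3, 7. h is a primitive root mod 43 iff h^(42/q) ≢ 1 (mod 43) for each such q.
h = 2: 2^21 ≡ 42, 2^14 ≡ 1, 2^6 ≡ 21 (mod 43); 2^14 ≡ 1, so not a primitive root.
h = 3: 3^21 ≡ 42, 3^14 ≡ 36, 3^6 ≡ 41 (mod 43); none is 1, so 3 has order 42 and is a primitive root.
The smallest primitive root mod 43 is g = 3.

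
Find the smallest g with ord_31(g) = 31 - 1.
p - 1 = 30 has prime divisors 2, 3, 5. h is a primitive root mod 31 iff h^(30/q) ≢ 1 (mod 31) for each such q.
h = 2: 2^15 ≡ 1, 2^10 ≡ 1, 2^6 ≡ 2 (mod 31); 2^15 ≡ 1, so not a primitive root.
h = 3: 3^15 ≡ 30, 3^10 ≡ 25, 3^6 ≡ 16 (mod 31); none is 1, so 3 has order 30 and is a primitive root.
The smallest primitive root mod 31 is g = 3.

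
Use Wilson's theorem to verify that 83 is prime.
(82)! mod 83 = 82. Since this equals -1 (mod 83), Wilson confirms 83 is prime.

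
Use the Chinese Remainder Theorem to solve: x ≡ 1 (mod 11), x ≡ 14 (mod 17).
133

Using the Chinese Remainder Theorem:
M = product of moduli = 187
For equation 1: M_1 = 17, 17 ≡ 6 (mod 11), inverse of 17 mod 11 is 2 (check: 6 × 2 = 12 ≡ 1 (mod 11))
For equation 2: M_2 = 11, 11 ≡ 11 (mod 17), inverse of 11 mod 17 is 14 (check: 11 × 14 = 154 ≡ 1 (mod 17))
Combine: x ≡ Σ r_i×M_i×(M_i⁻¹ mod m_i) = 1×17×2 + 14×11×14 = 34 + 2156 = 2190
2190 mod 187 = 133
x ≡ 133 (mod 187)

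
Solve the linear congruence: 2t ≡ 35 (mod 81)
58

Since gcd(2, 81) = 1 divides 35, a solution exists.
Multiply both sides by the inverse of 2 mod 81:
  2^(-1) mod 81 = 41
  x ≡ 41 × 35 ≡ 1435 ≡ 58 (mod 81)
Verification: 2 × 58 = 116 = 1 × 81 + 35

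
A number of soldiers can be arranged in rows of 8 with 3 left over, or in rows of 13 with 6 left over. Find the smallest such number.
M = 8 × 13 = 104. M₁ = 13, y₁ ≡ 5 (mod 8). M₂ = 8, y₂ ≡ 5 (mod 13). r = 3×13×5 + 6×8×5 ≡ 19 (mod 104). The smallest positive such number is 19.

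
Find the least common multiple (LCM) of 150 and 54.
1350

First find GCD(150, 54) using the Euclidean algorithm:
150 = 2 × 54 + 42
54 = 1 × 42 + 12
42 = 3 × 12 + 6
12 = 2 × 6 + 0
GCD(150, 54) = 6

LCM formula: LCM(a, b) = (a × b) / GCD(a, b)
LCM(150, 54) = (150 × 54) / 6
LCM(150, 54) = 8100 / 6
LCM(150, 54) = 1350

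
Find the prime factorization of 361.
19^2

Divide by primes starting from smallest:
361 ÷ 19 = 19
19 ÷ 19 = 1

361 = 19^2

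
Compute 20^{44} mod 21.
1

Using successive squaring:
Binary expansion of 44: 101100
Powers of 20 mod 21 (each is the square of the previous):
  20^1 ≡ 20 (mod 21)
  20^2 ≡ 20² = 400 ≡ 1 (mod 21)
  20^4 ≡ 1² = 1 ≡ 1 (mod 21)
  20^8 ≡ 1² = 1 ≡ 1 (mod 21)
  20^16 ≡ 1² = 1 ≡ 1 (mod 21)
  20^32 ≡ 1² = 1 ≡ 1 (mod 21)
44 = 32 + 8 + 4, so 20^44 = 20^32 × 20^8 × 20^4 ≡ 1 × 1 × 1 (mod 21)
Multiplying step by step:
  1 × 1 = 1 ≡ 1 (mod 21)
  1 × 1 = 1 ≡ 1 (mod 21)
Result: 20^44 ≡ 1 (mod 21)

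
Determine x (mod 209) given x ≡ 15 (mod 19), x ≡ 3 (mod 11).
91

Using the Chinese Remainder Theorem:
M = product of moduli = 209
For equation 1: M_1 = 11, 11 ≡ 11 (mod 19), inverse of 11 mod 19 is 7 (check: 11 × 7 = 77 ≡ 1 (mod 19))
For equation 2: M_2 = 19, 19 ≡ 8 (mod 11), inverse of 19 mod 11 is 7 (check: 8 × 7 = 56 ≡ 1 (mod 11))
Combine: x ≡ Σ r_i×M_i×(M_i⁻¹ mod m_i) = 15×11×7 + 3×19×7 = 1155 + 399 = 1554
1554 mod 209 = 91
x ≡ 91 (mod 209)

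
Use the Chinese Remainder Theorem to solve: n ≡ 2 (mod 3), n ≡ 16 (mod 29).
M = 3 × 29 = 87. M₁ = 29, y₁ ≡ 2 (mod 3). M₂ = 3, y₂ ≡ 10 (mod 29). n = 2×29×2 + 16×3×10 ≡ 74 (mod 87)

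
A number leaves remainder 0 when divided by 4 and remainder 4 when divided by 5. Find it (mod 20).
M = 4 × 5 = 20. M₁ = 5, y₁ ≡ 1 (mod 4). M₂ = 4, y₂ ≡ 4 (mod 5). k = 0×5×1 + 4×4×4 ≡ 4 (mod 20)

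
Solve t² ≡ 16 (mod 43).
The square roots of 16 mod 43 are 4 and 39. Verify: 4² = 16 ≡ 16 (mod 43)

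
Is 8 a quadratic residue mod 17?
By Euler's criterion: 8^{8} ≡ 1 (mod 17). Since this equals 1, 8 is a QR.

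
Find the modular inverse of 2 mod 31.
2^(-1) ≡ 16 (mod 31). Verification: 2 × 16 = 32 ≡ 1 (mod 31)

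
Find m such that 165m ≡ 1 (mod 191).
165^(-1) ≡ 22 (mod 191). Verification: 165 × 22 = 3630 ≡ 1 (mod 191)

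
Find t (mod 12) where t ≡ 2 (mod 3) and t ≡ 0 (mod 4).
M = 3 × 4 = 12. M₁ = 4, y₁ ≡ 1 (mod 3). M₂ = 3, y₂ ≡ 3 (mod 4). t = 2×4×1 + 0×3×3 ≡ 8 (mod 12)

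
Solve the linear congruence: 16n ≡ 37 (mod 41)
10

Since gcd(16, 41) = 1 divides 37, a solution exists.
Multiply both sides by the inverse of 16 mod 41:
  16^(-1) mod 41 = 18
  x ≡ 18 × 37 ≡ 666 ≡ 10 (mod 41)
Verification: 16 × 10 = 160 = 3 × 41 + 37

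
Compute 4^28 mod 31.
Using repeated squaring. 28 = 16 + 8 + 4 (binary 11100). Repeated squaring mod 31: 4^1 ≡ 4; 4^2 ≡ 4² = 16 ≡ 16; 4^4 ≡ 16² = 256 ≡ 8; 4^8 ≡ 8² = 64 ≡ 2; 4^16 ≡ 2² = 4 ≡ 4. Multiply: 4^28 = 4^16 × 4^8 × 4^4 ≡ 4 × 2 × 8 (mod 31): 4 × 2 = 8 ≡ 8; 8 × 8 = 64 ≡ 2. So 4^28 ≡ 2 (mod 31).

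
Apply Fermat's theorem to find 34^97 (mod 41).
By Fermat: 34^{40} ≡ 1 (mod 41). 97 = 2×40 + 17. So 34^{97} ≡ 34^{17} ≡ 11 (mod 41)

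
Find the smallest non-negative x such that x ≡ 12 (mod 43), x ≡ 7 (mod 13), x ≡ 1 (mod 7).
3452

Using the Chinese Remainder Theorem:
M = product of moduli = 3913
For equation 1: M_1 = 91, 91 ≡ 5 (mod 43), inverse of 91 mod 43 is 26 (check: 5 × 26 = 130 ≡ 1 (mod 43))
For equation 2: M_2 = 301, 301 ≡ 2 (mod 13), inverse of 301 mod 13 is 7 (check: 2 × 7 = 14 ≡ 1 (mod 13))
For equation 3: M_3 = 559, 559 ≡ 6 (mod 7), inverse of 559 mod 7 is 6 (check: 6 × 6 = 36 ≡ 1 (mod 7))
Combine: x ≡ Σ r_i×M_i×(M_i⁻¹ mod m_i) = 12×91×26 + 7×301×7 + 1×559×6 = 28392 + 14749 + 3354 = 46495
46495 mod 3913 = 3452
x ≡ 3452 (mod 3913)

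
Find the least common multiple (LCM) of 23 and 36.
828

First find GCD(23, 36) using the Euclidean algorithm:
23 = 0 × 36 + 23
36 = 1 × 23 + 13
23 = 1 × 13 + 10
13 = 1 × 10 + 3
10 = 3 × 3 + 1
3 = 3 × 1 + 0
GCD(23, 36) = 1

LCM formula: LCM(a, b) = (a × b) / GCD(a, b)
LCM(23, 36) = (23 × 36) / 1
LCM(23, 36) = 828 / 1
LCM(23, 36) = 828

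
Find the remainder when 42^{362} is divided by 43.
By Fermat: 42^{42} ≡ 1 (mod 43). 362 = 8×42 + 26. So 42^{362} ≡ 42^{26} ≡ 1 (mod 43)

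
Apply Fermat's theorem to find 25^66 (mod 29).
By Fermat: 25^{28} ≡ 1 (mod 29). 66 = 2×28 + 10. So 25^{66} ≡ 25^{10} ≡ 23 (mod 29)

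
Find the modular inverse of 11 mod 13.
11^(-1) ≡ 6 (mod 13). Verification: 11 × 6 = 66 ≡ 1 (mod 13)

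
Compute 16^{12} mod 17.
1

Using successive squaring:
Binary expansion of 12: 1100
Powers of 16 mod 17 (each is the square of the previous):
  16^1 ≡ 16 (mod 17)
  16^2 ≡ 16² = 256 ≡ 1 (mod 17)
  16^4 ≡ 1² = 1 ≡ 1 (mod 17)
  16^8 ≡ 1² = 1 ≡ 1 (mod 17)
12 = 8 + 4, so 16^12 = 16^8 × 16^4 ≡ 1 × 1 (mod 17)
Multiplying step by step:
  1 × 1 = 1 ≡ 1 (mod 17)
Result: 16^12 ≡ 1 (mod 17)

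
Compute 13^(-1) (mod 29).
13^(-1) ≡ 9 (mod 29). Verification: 13 × 9 = 117 ≡ 1 (mod 29)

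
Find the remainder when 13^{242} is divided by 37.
By Fermat: 13^{36} ≡ 1 (mod 37). 242 = 6×36 + 26. So 13^{242} ≡ 13^{26} ≡ 28 (mod 37)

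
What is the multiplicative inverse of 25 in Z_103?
33

Using Extended Euclidean Algorithm:
gcd(25, 103) = 1
Bezout coefficients: 25 × 33 + 103 × -8 = 1
So 25 × 33 ≡ 1 (mod 103)
The inverse is 33 mod 103 = 33
Verification: 25 × 33 = 825 = 8 × 103 + 1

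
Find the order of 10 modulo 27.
Powers of 10 mod 27: 10^1≡10, 10^2≡19, 10^3≡1. Order = 3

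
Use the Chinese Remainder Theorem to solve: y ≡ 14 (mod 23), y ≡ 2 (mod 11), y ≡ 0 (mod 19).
2774

Using the Chinese Remainder Theorem:
M = product of moduli = 4807
For equation 1: M_1 = 209, 209 ≡ 2 (mod 23), inverse of 209 mod 23 is 12 (check: 2 × 12 = 24 ≡ 1 (mod 23))
For equation 2: M_2 = 437, 437 ≡ 8 (mod 11), inverse of 437 mod 11 is 7 (check: 8 × 7 = 56 ≡ 1 (mod 11))
For equation 3: M_3 = 253, 253 ≡ 6 (mod 19), inverse of 253 mod 19 is 16 (check: 6 × 16 = 96 ≡ 1 (mod 19))
Combine: y ≡ Σ r_i×M_i×(M_i⁻¹ mod m_i) = 14×209×12 + 2×437×7 + 0×253×16 = 35112 + 6118 + 0 = 41230
41230 mod 4807 = 2774
y ≡ 2774 (mod 4807)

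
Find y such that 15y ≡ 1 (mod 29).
15^(-1) ≡ 2 (mod 29). Verification: 15 × 2 = 30 ≡ 1 (mod 29)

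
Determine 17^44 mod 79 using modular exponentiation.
Using repeated squaring. 44 = 32 + 8 + 4 (binary 101100). Repeated squaring mod 79: 17^1 ≡ 17; 17^2 ≡ 17² = 289 ≡ 52; 17^4 ≡ 52² = 2704 ≡ 18; 17^8 ≡ 18² = 324 ≡ 8; 17^16 ≡ 8² = 64 ≡ 64; 17^32 ≡ 64² = 4096 ≡ 67. Multiply: 17^44 = 17^32 × 17^8 × 17^4 ≡ 67 × 8 × 18 (mod 79): 67 × 8 = 536 ≡ 62; 62 × 18 = 1116 ≡ 10. So 17^44 ≡ 10 (mod 79).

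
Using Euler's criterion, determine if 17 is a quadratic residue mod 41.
By Euler's criterion: 17^{20} ≡ 40 (mod 41). Since this equals -1 (≡ 40), 17 is not a QR.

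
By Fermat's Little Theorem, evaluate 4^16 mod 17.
By Fermat's Little Theorem, 4^{16} ≡ 1 (mod 17) since 17 is prime and gcd(4, 17) = 1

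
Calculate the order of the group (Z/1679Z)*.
1584

Prime factorization: 1679 = 23 × 73
Using the formula φ(n) = n × Π(1 - 1/p) for each prime factor p:
φ(1679) = 1679 × (1 - 1/23) × (1 - 1/73)
φ(1679) = 1584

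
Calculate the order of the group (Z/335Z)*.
264

Prime factorization: 335 = 5 × 67
Using the formula φ(n) = n × Π(1 - 1/p) for each prime factor p:
φ(335) = 335 × (1 - 1/5) × (1 - 1/67)
φ(335) = 264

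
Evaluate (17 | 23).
(17/23) = 17^{11} mod 23 = -1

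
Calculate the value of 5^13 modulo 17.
Using repeated squaring. 13 = 8 + 4 + 1 (binary 1101). Repeated squaring mod 17: 5^1 ≡ 5; 5^2 ≡ 5² = 25 ≡ 8; 5^4 ≡ 8² = 64 ≡ 13; 5^8 ≡ 13² = 169 ≡ 16. Multiply: 5^13 = 5^8 × 5^4 × 5^1 ≡ 16 × 13 × 5 (mod 17): 16 × 13 = 208 ≡ 4; 4 × 5 = 20 ≡ 3. So 5^13 ≡ 3 (mod 17).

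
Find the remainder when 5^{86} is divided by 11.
By Fermat: 5^{10} ≡ 1 (mod 11). 86 = 8×10 + 6. So 5^{86} ≡ 5^{6} ≡ 5 (mod 11)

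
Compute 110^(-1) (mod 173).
110^(-1) ≡ 162 (mod 173). Verification: 110 × 162 = 17820 ≡ 1 (mod 173)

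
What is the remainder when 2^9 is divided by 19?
9 = 8 + 1 (binary 1001). Repeated squaring mod 19: 2^1 ≡ 2; 2^2 ≡ 2² = 4 ≡ 4; 2^4 ≡ 4² = 16 ≡ 16; 2^8 ≡ 16² = 256 ≡ 9. Multiply: 2^9 = 2^8 × 2^1 ≡ 9 × 2 (mod 19): 9 × 2 = 18 ≡ 18. So 2^9 ≡ 18 (mod 19).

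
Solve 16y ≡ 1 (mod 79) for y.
16^(-1) ≡ 5 (mod 79). Verification: 16 × 5 = 80 ≡ 1 (mod 79)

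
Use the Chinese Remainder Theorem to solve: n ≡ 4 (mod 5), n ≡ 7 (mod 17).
24

Using the Chinese Remainder Theorem:
M = product of moduli = 85
For equation 1: M_1 = 17, 17 ≡ 2 (mod 5), inverse of 17 mod 5 is 3 (check: 2 × 3 = 6 ≡ 1 (mod 5))
For equation 2: M_2 = 5, 5 ≡ 5 (mod 17), inverse of 5 mod 17 is 7 (check: 5 × 7 = 35 ≡ 1 (mod 17))
Combine: n ≡ Σ r_i×M_i×(M_i⁻¹ mod m_i) = 4×17×3 + 7×5×7 = 204 + 245 = 449
449 mod 85 = 24
n ≡ 24 (mod 85)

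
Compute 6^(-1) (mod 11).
6^(-1) ≡ 2 (mod 11). Verification: 6 × 2 = 12 ≡ 1 (mod 11)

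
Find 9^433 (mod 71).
Using Fermat: 9^{70} ≡ 1 (mod 71). 433 ≡ 13 (mod 70). So 9^{433} ≡ 9^{13} ≡ 40 (mod 71)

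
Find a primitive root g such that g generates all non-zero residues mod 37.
p - 1 = 36 has prime divisors 2, 3. h is a primitive root mod 37 iff h^(36/q) ≢ 1 (mod 37) for each such q.
h = 2: 2^18 ≡ 36, 2^12 ≡ 26 (mod 37); none is 1, so 2 has order 36 and is a primitive root.
The smallest primitive root mod 37 is g = 2.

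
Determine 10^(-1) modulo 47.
10^(-1) ≡ 33 (mod 47). Verification: 10 × 33 = 330 ≡ 1 (mod 47)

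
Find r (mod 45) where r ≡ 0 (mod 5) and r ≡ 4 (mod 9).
M = 5 × 9 = 45. M₁ = 9, y₁ ≡ 4 (mod 5). M₂ = 5, y₂ ≡ 2 (mod 9). r = 0×9×4 + 4×5×2 ≡ 40 (mod 45)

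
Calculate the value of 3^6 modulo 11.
6 = 4 + 2 (binary 110). Repeated squaring mod 11: 3^1 ≡ 3; 3^2 ≡ 3² = 9 ≡ 9; 3^4 ≡ 9² = 81 ≡ 4. Multiply: 3^6 = 3^4 × 3^2 ≡ 4 × 9 (mod 11): 4 × 9 = 36 ≡ 3. So 3^6 ≡ 3 (mod 11).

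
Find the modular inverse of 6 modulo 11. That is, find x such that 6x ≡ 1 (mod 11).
2

Using Extended Euclidean Algorithm:
gcd(6, 11) = 1
Bezout coefficients: 6 × 2 + 11 × -1 = 1
So 6 × 2 ≡ 1 (mod 11)
The inverse is 2 mod 11 = 2
Verification: 6 × 2 = 12 = 1 × 11 + 1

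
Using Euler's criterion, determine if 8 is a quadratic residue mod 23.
By Euler's criterion: 8^{11} ≡ 1 (mod 23). Since this equals 1, 8 is a QR.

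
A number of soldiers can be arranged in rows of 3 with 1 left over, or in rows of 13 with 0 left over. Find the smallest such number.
M = 3 × 13 = 39. M₁ = 13, y₁ ≡ 1 (mod 3). M₂ = 3, y₂ ≡ 9 (mod 13). k = 1×13×1 + 0×3×9 ≡ 13 (mod 39). The smallest positive such number is 13.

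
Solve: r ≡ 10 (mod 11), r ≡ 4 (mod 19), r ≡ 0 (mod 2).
M = 11 × 19 × 2 = 418. M₁ = 38, y₁ ≡ 9 (mod 11). M₂ = 22, y₂ ≡ 13 (mod 19). M₃ = 209, y₃ ≡ 1 (mod 2). r = 10×38×9 + 4×22×13 + 0×209×1 ≡ 384 (mod 418)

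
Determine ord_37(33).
Powers of 33 mod 37: 33^1≡33, 33^2≡16, 33^3≡10, 33^4≡34, 33^5≡12, 33^6≡26, 33^7≡7, 33^8≡9, 33^9≡1. Order = 9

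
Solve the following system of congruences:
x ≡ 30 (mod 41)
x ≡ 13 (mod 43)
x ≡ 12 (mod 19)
15364

Using the Chinese Remainder Theorem:
M = product of moduli = 33497
For equation 1: M_1 = 817, 817 ≡ 38 (mod 41), inverse of 817 mod 41 is 27 (check: 38 × 27 = 1026 ≡ 1 (mod 41))
For equation 2: M_2 = 779, 779 ≡ 5 (mod 43), inverse of 779 mod 43 is 26 (check: 5 × 26 = 130 ≡ 1 (mod 43))
For equation 3: M_3 = 1763, 1763 ≡ 15 (mod 19), inverse of 1763 mod 19 is 14 (check: 15 × 14 = 210 ≡ 1 (mod 19))
Combine: x ≡ Σ r_i×M_i×(M_i⁻¹ mod m_i) = 30×817×27 + 13×779×26 + 12×1763×14 = 661770 + 263302 + 296184 = 1221256
1221256 mod 33497 = 15364
x ≡ 15364 (mod 33497)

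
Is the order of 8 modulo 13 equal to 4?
Yes, ord_13(8) = 4.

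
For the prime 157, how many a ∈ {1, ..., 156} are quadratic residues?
For prime 157, there are (p-1)/2 = (157-1)/2 = 78 quadratic residues (excluding 0).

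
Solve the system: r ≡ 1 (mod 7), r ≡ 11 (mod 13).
M = 7 × 13 = 91. M₁ = 13, y₁ ≡ 6 (mod 7). M₂ = 7, y₂ ≡ 2 (mod 13). r = 1×13×6 + 11×7×2 ≡ 50 (mod 91)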